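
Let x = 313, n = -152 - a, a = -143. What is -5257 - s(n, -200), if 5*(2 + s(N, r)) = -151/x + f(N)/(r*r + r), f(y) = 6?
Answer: -163656088539/31143500 ≈ -5254.9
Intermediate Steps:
n = -9 (n = -152 - 1*(-143) = -152 + 143 = -9)
s(N, r) = -3281/1565 + 6/(5*(r + r²)) (s(N, r) = -2 + (-151/313 + 6/(r*r + r))/5 = -2 + (-151*1/313 + 6/(r² + r))/5 = -2 + (-151/313 + 6/(r + r²))/5 = -2 + (-151/1565 + 6/(5*(r + r²))) = -3281/1565 + 6/(5*(r + r²)))
-5257 - s(n, -200) = -5257 - (1878 - 3281*(-200) - 3281*(-200)²)/(1565*(-200)*(1 - 200)) = -5257 - (-1)*(1878 + 656200 - 3281*40000)/(1565*200*(-199)) = -5257 - (-1)*(-1)*(1878 + 656200 - 131240000)/(1565*200*199) = -5257 - (-1)*(-1)*(-130581922)/(1565*200*199) = -5257 - 1*(-65290961/31143500) = -5257 + 65290961/31143500 = -163656088539/31143500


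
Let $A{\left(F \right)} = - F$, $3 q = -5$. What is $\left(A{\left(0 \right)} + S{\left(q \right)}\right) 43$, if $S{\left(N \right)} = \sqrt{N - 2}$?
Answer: $\frac{43 i \sqrt{33}}{3} \approx 82.339 i$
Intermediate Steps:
$q = - \frac{5}{3}$ ($q = \frac{1}{3} \left(-5\right) = - \frac{5}{3} \approx -1.6667$)
$S{\left(N \right)} = \sqrt{-2 + N}$
$\left(A{\left(0 \right)} + S{\left(q \right)}\right) 43 = \left(\left(-1\right) 0 + \sqrt{-2 - \frac{5}{3}}\right) 43 = \left(0 + \sqrt{- \frac{11}{3}}\right) 43 = \left(0 + \frac{i \sqrt{33}}{3}\right) 43 = \frac{i \sqrt{33}}{3} \cdot 43 = \frac{43 i \sqrt{33}}{3}$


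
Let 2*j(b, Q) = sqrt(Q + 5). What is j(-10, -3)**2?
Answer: 1/2 ≈ 0.50000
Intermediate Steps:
j(b, Q) = sqrt(5 + Q)/2 (j(b, Q) = sqrt(Q + 5)/2 = sqrt(5 + Q)/2)
j(-10, -3)**2 = (sqrt(5 - 3)/2)**2 = (sqrt(2)/2)**2 = 1/2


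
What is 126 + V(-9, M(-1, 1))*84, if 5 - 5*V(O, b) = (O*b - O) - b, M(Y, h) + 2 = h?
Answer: -546/5 ≈ -109.20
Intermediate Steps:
M(Y, h) = -2 + h
V(O, b) = 1 + O/5 + b/5 - O*b/5 (V(O, b) = 1 - ((O*b - O) - b)/5 = 1 - ((-O + O*b) - b)/5 = 1 - (-O - b + O*b)/5 = 1 + (O/5 + b/5 - O*b/5) = 1 + O/5 + b/5 - O*b/5)
126 + V(-9, M(-1, 1))*84 = 126 + (1 + (⅕)*(-9) + (-2 + 1)/5 - ⅕*(-9)*(-2 + 1))*84 = 126 + (1 - 9/5 + (⅕)*(-1) - ⅕*(-9)*(-1))*84 = 126 + (1 - 9/5 - ⅕ - 9/5)*84 = 126 - 14/5*84 = 126 - 1176/5 = -546/5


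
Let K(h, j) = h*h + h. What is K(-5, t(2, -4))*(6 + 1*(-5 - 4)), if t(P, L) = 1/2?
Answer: -60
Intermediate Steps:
t(P, L) = ½
K(h, j) = h + h² (K(h, j) = h² + h = h + h²)
K(-5, t(2, -4))*(6 + 1*(-5 - 4)) = (-5*(1 - 5))*(6 + 1*(-5 - 4)) = (-5*(-4))*(6 + 1*(-9)) = 20*(6 - 9) = 20*(-3) = -60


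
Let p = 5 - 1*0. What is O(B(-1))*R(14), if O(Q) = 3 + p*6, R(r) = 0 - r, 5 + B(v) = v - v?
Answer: -462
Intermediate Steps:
p = 5 (p = 5 + 0 = 5)
B(v) = -5 (B(v) = -5 + (v - v) = -5 + 0 = -5)
R(r) = -r
O(Q) = 33 (O(Q) = 3 + 5*6 = 3 + 30 = 33)
O(B(-1))*R(14) = 33*(-1*14) = 33*(-14) = -462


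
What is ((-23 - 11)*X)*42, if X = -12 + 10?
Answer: 2856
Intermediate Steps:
X = -2
((-23 - 11)*X)*42 = ((-23 - 11)*(-2))*42 = -34*(-2)*42 = 68*42 = 2856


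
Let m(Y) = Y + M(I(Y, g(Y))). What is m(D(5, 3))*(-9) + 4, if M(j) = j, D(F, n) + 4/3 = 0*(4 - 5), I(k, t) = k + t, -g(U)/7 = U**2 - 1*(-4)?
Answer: 392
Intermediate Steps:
g(U) = -28 - 7*U**2 (g(U) = -7*(U**2 - 1*(-4)) = -7*(U**2 + 4) = -7*(4 + U**2) = -28 - 7*U**2)
D(F, n) = -4/3 (D(F, n) = -4/3 + 0*(4 - 5) = -4/3 + 0*(-1) = -4/3 + 0 = -4/3)
m(Y) = -28 - 7*Y**2 + 2*Y (m(Y) = Y + (Y + (-28 - 7*Y**2)) = Y + (-28 + Y - 7*Y**2) = -28 - 7*Y**2 + 2*Y)
m(D(5, 3))*(-9) + 4 = (-28 - 7*(-4/3)**2 + 2*(-4/3))*(-9) + 4 = (-28 - 7*16/9 - 8/3)*(-9) + 4 = (-28 - 112/9 - 8/3)*(-9) + 4 = -388/9*(-9) + 4 = 388 + 4 = 392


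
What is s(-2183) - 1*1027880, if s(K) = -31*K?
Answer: -960207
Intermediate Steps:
s(-2183) - 1*1027880 = -31*(-2183) - 1*1027880 = 67673 - 1027880 = -960207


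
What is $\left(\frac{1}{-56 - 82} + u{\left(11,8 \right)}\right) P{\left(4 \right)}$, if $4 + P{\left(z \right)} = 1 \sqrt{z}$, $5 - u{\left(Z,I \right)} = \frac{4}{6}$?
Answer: $- \frac{199}{23} \approx -8.6522$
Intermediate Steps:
$u{\left(Z,I \right)} = \frac{13}{3}$ ($u{\left(Z,I \right)} = 5 - \frac{4}{6} = 5 - 4 \cdot \frac{1}{6} = 5 - \frac{2}{3} = \frac{13}{3}$)
$P{\left(z \right)} = -4 + \sqrt{z}$ ($P{\left(z \right)} = -4 + 1 \sqrt{z} = -4 + \sqrt{z}$)
$\left(\frac{1}{-56 - 82} + u{\left(11,8 \right)}\right) P{\left(4 \right)} = \left(\frac{1}{-56 - 82} + \frac{13}{3}\right) \left(-4 + \sqrt{4}\right) = \left(\frac{1}{-138} + \frac{13}{3}\right) \left(-4 + 2\right) = \left(- \frac{1}{138} + \frac{13}{3}\right) \left(-2\right) = \frac{199}{46} \left(-2\right) = - \frac{199}{23}$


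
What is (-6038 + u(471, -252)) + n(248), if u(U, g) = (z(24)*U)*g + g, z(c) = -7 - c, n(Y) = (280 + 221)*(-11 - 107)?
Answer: 3614044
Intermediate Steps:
n(Y) = -59118 (n(Y) = 501*(-118) = -59118)
u(U, g) = g - 31*U*g (u(U, g) = ((-7 - 1*24)*U)*g + g = ((-7 - 24)*U)*g + g = (-31*U)*g + g = -31*U*g + g = g - 31*U*g)
(-6038 + u(471, -252)) + n(248) = (-6038 - 252*(1 - 31*471)) - 59118 = (-6038 - 252*(1 - 14601)) - 59118 = (-6038 - 252*(-14600)) - 59118 = (-6038 + 3679200) - 59118 = 3673162 - 59118 = 3614044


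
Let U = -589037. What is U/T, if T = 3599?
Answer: -589037/3599 ≈ -163.67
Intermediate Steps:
U/T = -589037/3599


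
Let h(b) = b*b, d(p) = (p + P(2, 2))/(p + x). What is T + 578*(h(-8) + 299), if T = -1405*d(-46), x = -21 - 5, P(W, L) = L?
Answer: 3761197/18 ≈ 2.0896e+5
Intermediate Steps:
x = -26
d(p) = (2 + p)/(-26 + p) (d(p) = (p + 2)/(p - 26) = (2 + p)/(-26 + p))
h(b) = b²
T = -15455/18 (T = -1405*(2 - 46)/(-26 - 46) = -1405*(-44)/(-72) = -(-1405)*(-44)/72 = -1405*11/18 = -15455/18 ≈ -858.61)
T + 578*(h(-8) + 299) = -15455/18 + 578*((-8)² + 299) = -15455/18 + 578*(64 + 299) = -15455/18 + 578*363 = -15455/18 + 209814 = 3761197/18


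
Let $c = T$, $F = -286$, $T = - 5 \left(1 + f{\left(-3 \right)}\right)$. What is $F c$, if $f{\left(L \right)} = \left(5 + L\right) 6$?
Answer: $18590$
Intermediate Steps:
$f{\left(L \right)} = 30 + 6 L$
$T = -65$ ($T = - 5 \left(1 + \left(30 + 6 \left(-3\right)\right)\right) = - 5 \left(1 + \left(30 - 18\right)\right) = - 5 \left(1 + 12\right) = \left(-5\right) 13 = -65$)
$c = -65$
$F c = \left(-286\right) \left(-65\right) = 18590$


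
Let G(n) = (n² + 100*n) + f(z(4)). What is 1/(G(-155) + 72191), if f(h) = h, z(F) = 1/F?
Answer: 4/322865 ≈ 1.2389e-5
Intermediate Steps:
G(n) = ¼ + n² + 100*n (G(n) = (n² + 100*n) + 1/4 = (n² + 100*n) + ¼ = ¼ + n² + 100*n)
1/(G(-155) + 72191) = 1/((¼ + (-155)² + 100*(-155)) + 72191) = 1/((¼ + 24025 - 15500) + 72191) = 1/(34101/4 + 72191) = 1/(322865/4) = 4/322865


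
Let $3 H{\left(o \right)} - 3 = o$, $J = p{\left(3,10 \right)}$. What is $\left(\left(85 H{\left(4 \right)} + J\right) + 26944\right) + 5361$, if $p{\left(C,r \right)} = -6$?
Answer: $\frac{97492}{3} \approx 32497.0$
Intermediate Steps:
$J = -6$
$H{\left(o \right)} = 1 + \frac{o}{3}$
$\left(\left(85 H{\left(4 \right)} + J\right) + 26944\right) + 5361 = \left(\left(85 \left(1 + \frac{1}{3} \cdot 4\right) - 6\right) + 26944\right) + 5361 = \left(\left(85 \left(1 + \frac{4}{3}\right) - 6\right) + 26944\right) + 5361 = \left(\left(85 \cdot \frac{7}{3} - 6\right) + 26944\right) + 5361 = \left(\left(\frac{595}{3} - 6\right) + 26944\right) + 5361 = \left(\frac{577}{3} + 26944\right) + 5361 = \frac{81409}{3} + 5361 = \frac{97492}{3}$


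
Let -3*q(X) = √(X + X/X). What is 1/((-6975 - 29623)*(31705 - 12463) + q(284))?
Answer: -2112656148/1487771999894065873 + √285/1487771999894065873 ≈ -1.4200e-9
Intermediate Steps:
q(X) = -√(1 + X)/3 (q(X) = -√(X + X/X)/3 = -√(X + 1)/3 = -√(1 + X)/3)
1/((-6975 - 29623)*(31705 - 12463) + q(284)) = 1/((-6975 - 29623)*(31705 - 12463) - √(1 + 284)/3) = 1/(-36598*19242 - √285/3) = 1/(-704218716 - √285/3)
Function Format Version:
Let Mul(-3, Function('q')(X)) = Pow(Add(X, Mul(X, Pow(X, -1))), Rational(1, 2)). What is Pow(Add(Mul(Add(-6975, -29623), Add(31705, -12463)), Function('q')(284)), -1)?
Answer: Add(Rational(-2112656148, 1487771999894065873), Mul(Rational(1, 1487771999894065873), Pow(285, Rational(1, 2)))) ≈ -1.4200e-9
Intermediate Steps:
Function('q')(X) = Mul(Rational(-1, 3), Pow(Add(1, X), Rational(1, 2))) (Function('q')(X) = Mul(Rational(-1, 3), Pow(Add(X, Mul(X, Pow(X, -1))), Rational(1, 2))) = Mul(Rational(-1, 3), Pow(Add(X, 1), Rational(1, 2))) = Mul(Rational(-1, 3), Pow(Add(1, X), Rational(1, 2))))
Pow(Add(Mul(Add(-6975, -29623), Add(31705, -12463)), Function('q')(284)), -1) = Pow(Add(Mul(Add(-6975, -29623), Add(31705, -12463)), Mul(Rational(-1, 3), Pow(Add(1, 284), Rational(1, 2)))), -1) = Pow(Add(Mul(-36598, 19242), Mul(Rational(-1, 3), Pow(285, Rational(1, 2)))), -1) = Pow(Add(-704218716, Mul(Rational(-1, 3), Pow(285, Rational(1, 2)))), -1)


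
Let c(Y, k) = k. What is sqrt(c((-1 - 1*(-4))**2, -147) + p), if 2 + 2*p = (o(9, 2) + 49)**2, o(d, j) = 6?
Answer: sqrt(5458)/2 ≈ 36.939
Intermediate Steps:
p = 3023/2 (p = -1 + (6 + 49)**2/2 = -1 + (1/2)*55**2 = -1 + (1/2)*3025 = -1 + 3025/2 = 3023/2 ≈ 1511.5)
sqrt(c((-1 - 1*(-4))**2, -147) + p) = sqrt(-147 + 3023/2) = sqrt(2729/2) = sqrt(5458)/2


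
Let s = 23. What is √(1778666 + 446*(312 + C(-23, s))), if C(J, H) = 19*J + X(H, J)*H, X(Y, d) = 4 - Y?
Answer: √1528014 ≈ 1236.1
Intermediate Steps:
C(J, H) = 19*J + H*(4 - H) (C(J, H) = 19*J + (4 - H)*H = 19*J + H*(4 - H))
√(1778666 + 446*(312 + C(-23, s))) = √(1778666 + 446*(312 + (19*(-23) - 1*23*(-4 + 23)))) = √(1778666 + 446*(312 + (-437 - 1*23*19))) = √(1778666 + 446*(312 + (-437 - 437))) = √(1778666 + 446*(312 - 874)) = √(1778666 + 446*(-562)) = √(1778666 - 250652) = √1528014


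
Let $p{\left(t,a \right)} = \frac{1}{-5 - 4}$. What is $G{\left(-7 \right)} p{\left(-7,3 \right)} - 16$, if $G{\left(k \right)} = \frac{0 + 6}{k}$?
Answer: $- \frac{334}{21} \approx -15.905$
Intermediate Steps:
$p{\left(t,a \right)} = - \frac{1}{9}$ ($p{\left(t,a \right)} = \frac{1}{-9} = - \frac{1}{9}$)
$G{\left(k \right)} = \frac{6}{k}$
$G{\left(-7 \right)} p{\left(-7,3 \right)} - 16 = \frac{6}{-7} \left(- \frac{1}{9}\right) - 16 = 6 \left(- \frac{1}{7}\right) \left(- \frac{1}{9}\right) - 16 = \left(- \frac{6}{7}\right) \left(- \frac{1}{9}\right) - 16 = \frac{2}{21} - 16 = - \frac{334}{21}$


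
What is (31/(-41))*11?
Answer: -341/41 ≈ -8.3171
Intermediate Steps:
(31/(-41))*11 = (31*(-1/41))*11 = -31/41*11 = -341/41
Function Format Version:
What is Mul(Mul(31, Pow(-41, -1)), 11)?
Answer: Rational(-341, 41) ≈ -8.3171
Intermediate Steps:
Mul(Mul(31, Pow(-41, -1)), 11) = Mul(Mul(31, Rational(-1, 41)), 11) = Mul(Rational(-31, 41), 11) = Rational(-341, 41)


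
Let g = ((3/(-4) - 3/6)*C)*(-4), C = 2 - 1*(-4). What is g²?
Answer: 900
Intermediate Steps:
C = 6 (C = 2 + 4 = 6)
g = 30 (g = ((3/(-4) - 3/6)*6)*(-4) = ((3*(-¼) - 3*⅙)*6)*(-4) = ((-¾ - ½)*6)*(-4) = -5/4*6*(-4) = -15/2*(-4) = 30)
g² = 30² = 900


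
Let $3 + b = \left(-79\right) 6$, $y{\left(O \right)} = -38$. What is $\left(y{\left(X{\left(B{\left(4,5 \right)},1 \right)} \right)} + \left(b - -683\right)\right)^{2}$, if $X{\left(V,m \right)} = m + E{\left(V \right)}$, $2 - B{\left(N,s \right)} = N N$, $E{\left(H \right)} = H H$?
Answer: $28224$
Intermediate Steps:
$E{\left(H \right)} = H^{2}$
$B{\left(N,s \right)} = 2 - N^{2}$ ($B{\left(N,s \right)} = 2 - N N = 2 - N^{2}$)
$X{\left(V,m \right)} = m + V^{2}$
$b = -477$ ($b = -3 - 474 = -477$)
$\left(y{\left(X{\left(B{\left(4,5 \right)},1 \right)} \right)} + \left(b - -683\right)\right)^{2} = \left(-38 - -206\right)^{2} = \left(-38 + \left(-477 + 683\right)\right)^{2} = \left(-38 + 206\right)^{2} = 168^{2} = 28224$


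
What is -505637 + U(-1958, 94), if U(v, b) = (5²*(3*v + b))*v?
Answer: 282425363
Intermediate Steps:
U(v, b) = v*(25*b + 75*v) (U(v, b) = (25*(b + 3*v))*v = (25*b + 75*v)*v = v*(25*b + 75*v))
-505637 + U(-1958, 94) = -505637 + 25*(-1958)*(94 + 3*(-1958)) = -505637 + 25*(-1958)*(94 - 5874) = -505637 + 25*(-1958)*(-5780) = -505637 + 282931000 = 282425363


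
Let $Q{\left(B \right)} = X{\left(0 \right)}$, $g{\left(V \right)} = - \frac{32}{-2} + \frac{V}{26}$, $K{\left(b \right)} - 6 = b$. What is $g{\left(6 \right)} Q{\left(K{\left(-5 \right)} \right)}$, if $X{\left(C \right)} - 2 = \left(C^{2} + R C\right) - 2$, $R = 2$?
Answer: $0$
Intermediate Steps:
$X{\left(C \right)} = C^{2} + 2 C$ ($X{\left(C \right)} = 2 - \left(2 - C^{2} - 2 C\right) = 2 + \left(-2 + C^{2} + 2 C\right) = C^{2} + 2 C$)
$K{\left(b \right)} = 6 + b$
$g{\left(V \right)} = 16 + \frac{V}{26}$ ($g{\left(V \right)} = \left(-32\right) \left(- \frac{1}{2}\right) + V \frac{1}{26} = 16 + \frac{V}{26}$)
$Q{\left(B \right)} = 0$ ($Q{\left(B \right)} = 0 \left(2 + 0\right) = 0 \cdot 2 = 0$)
$g{\left(6 \right)} Q{\left(K{\left(-5 \right)} \right)} = \left(16 + \frac{1}{26} \cdot 6\right) 0 = \left(16 + \frac{3}{13}\right) 0 = \frac{211}{13} \cdot 0 = 0$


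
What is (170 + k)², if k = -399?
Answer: 52441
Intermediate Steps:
(170 + k)² = (170 - 399)² = (-229)² = 52441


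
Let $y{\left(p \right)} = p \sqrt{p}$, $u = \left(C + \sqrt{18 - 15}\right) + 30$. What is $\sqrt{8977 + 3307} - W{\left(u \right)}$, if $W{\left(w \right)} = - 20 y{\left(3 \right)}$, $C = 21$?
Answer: $2 \sqrt{3071} + 60 \sqrt{3} \approx 214.76$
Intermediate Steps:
$u = 51 + \sqrt{3}$ ($u = \left(21 + \sqrt{18 - 15}\right) + 30 = \left(21 + \sqrt{3}\right) + 30 = 51 + \sqrt{3} \approx 52.732$)
$y{\left(p \right)} = p^{\frac{3}{2}}$
$W{\left(w \right)} = - 60 \sqrt{3}$ ($W{\left(w \right)} = - 20 \cdot 3^{\frac{3}{2}} = - 20 \cdot 3 \sqrt{3} = - 60 \sqrt{3}$)
$\sqrt{8977 + 3307} - W{\left(u \right)} = \sqrt{8977 + 3307} - - 60 \sqrt{3} = \sqrt{12284} + 60 \sqrt{3} = 2 \sqrt{3071} + 60 \sqrt{3}$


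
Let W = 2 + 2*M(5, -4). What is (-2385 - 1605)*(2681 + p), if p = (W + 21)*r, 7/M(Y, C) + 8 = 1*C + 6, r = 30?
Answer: -13170990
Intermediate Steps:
M(Y, C) = 7/(-2 + C) (M(Y, C) = 7/(-8 + (1*C + 6)) = 7/(-8 + (C + 6)) = 7/(-8 + (6 + C)) = 7/(-2 + C))
W = -1/3 (W = 2 + 2*(7/(-2 - 4)) = 2 + 2*(7/(-6)) = 2 + 2*(7*(-1/6)) = 2 + 2*(-7/6) = 2 - 7/3 = -1/3 ≈ -0.33333)
p = 620 (p = (-1/3 + 21)*30 = (62/3)*30 = 620)
(-2385 - 1605)*(2681 + p) = (-2385 - 1605)*(2681 + 620) = -3990*3301 = -13170990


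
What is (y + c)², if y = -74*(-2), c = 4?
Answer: 23104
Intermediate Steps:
y = 148
(y + c)² = (148 + 4)² = 152² = 23104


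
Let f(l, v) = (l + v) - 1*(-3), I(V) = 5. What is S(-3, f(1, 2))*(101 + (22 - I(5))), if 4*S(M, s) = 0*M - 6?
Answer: -177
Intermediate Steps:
f(l, v) = 3 + l + v (f(l, v) = (l + v) + 3 = 3 + l + v)
S(M, s) = -3/2 (S(M, s) = (0*M - 6)/4 = (0 - 6)/4 = (¼)*(-6) = -3/2)
S(-3, f(1, 2))*(101 + (22 - I(5))) = -3*(101 + (22 - 1*5))/2 = -3*(101 + (22 - 5))/2 = -3*(101 + 17)/2 = -3/2*118 = -177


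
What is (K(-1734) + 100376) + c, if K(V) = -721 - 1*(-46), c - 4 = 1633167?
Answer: 1732872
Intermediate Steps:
c = 1633171 (c = 4 + 1633167 = 1633171)
K(V) = -675 (K(V) = -721 + 46 = -675)
(K(-1734) + 100376) + c = (-675 + 100376) + 1633171 = 99701 + 1633171 = 1732872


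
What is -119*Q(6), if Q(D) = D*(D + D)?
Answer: -8568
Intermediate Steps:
Q(D) = 2*D**2 (Q(D) = D*(2*D) = 2*D**2)
-119*Q(6) = -238*6**2 = -238*36 = -119*72 = -8568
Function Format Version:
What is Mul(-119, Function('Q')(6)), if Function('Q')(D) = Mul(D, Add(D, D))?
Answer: -8568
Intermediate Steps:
Function('Q')(D) = Mul(2, Pow(D, 2)) (Function('Q')(D) = Mul(D, Mul(2, D)) = Mul(2, Pow(D, 2)))
Mul(-119, Function('Q')(6)) = Mul(-119, Mul(2, Pow(6, 2))) = Mul(-119, Mul(2, 36)) = Mul(-119, 72) = -8568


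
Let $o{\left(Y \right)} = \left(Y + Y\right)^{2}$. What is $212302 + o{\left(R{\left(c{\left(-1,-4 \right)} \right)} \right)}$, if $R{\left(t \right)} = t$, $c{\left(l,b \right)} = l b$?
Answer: $212366$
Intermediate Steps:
$c{\left(l,b \right)} = b l$
$o{\left(Y \right)} = 4 Y^{2}$ ($o{\left(Y \right)} = \left(2 Y\right)^{2} = 4 Y^{2}$)
$212302 + o{\left(R{\left(c{\left(-1,-4 \right)} \right)} \right)} = 212302 + 4 \left(\left(-4\right) \left(-1\right)\right)^{2} = 212302 + 4 \cdot 4^{2} = 212302 + 4 \cdot 16 = 212302 + 64 = 212366$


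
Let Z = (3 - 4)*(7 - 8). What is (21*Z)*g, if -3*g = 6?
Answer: -42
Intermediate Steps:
g = -2 (g = -⅓*6 = -2)
Z = 1 (Z = -1*(-1) = 1)
(21*Z)*g = (21*1)*(-2) = 21*(-2) = -42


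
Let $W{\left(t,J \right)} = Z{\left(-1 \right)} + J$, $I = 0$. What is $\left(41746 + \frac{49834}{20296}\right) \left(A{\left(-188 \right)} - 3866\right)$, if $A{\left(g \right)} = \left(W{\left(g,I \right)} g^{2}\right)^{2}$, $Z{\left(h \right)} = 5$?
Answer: $\frac{6615493188736632775}{5074} \approx 1.3038 \cdot 10^{15}$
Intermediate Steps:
$W{\left(t,J \right)} = 5 + J$
$A{\left(g \right)} = 25 g^{4}$ ($A{\left(g \right)} = \left(\left(5 + 0\right) g^{2}\right)^{2} = \left(5 g^{2}\right)^{2} = 25 g^{4}$)
$\left(41746 + \frac{49834}{20296}\right) \left(A{\left(-188 \right)} - 3866\right) = \left(41746 + \frac{49834}{20296}\right) \left(25 \left(-188\right)^{4} - 3866\right) = \left(41746 + 49834 \cdot \frac{1}{20296}\right) \left(25 \cdot 1249198336 - 3866\right) = \left(41746 + \frac{24917}{10148}\right) \left(31229958400 - 3866\right) = \frac{423663325}{10148} \cdot 31229954534 = \frac{6615493188736632775}{5074}$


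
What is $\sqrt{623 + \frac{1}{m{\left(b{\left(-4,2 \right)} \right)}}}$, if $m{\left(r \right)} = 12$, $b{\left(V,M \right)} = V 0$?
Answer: $\frac{\sqrt{22431}}{6} \approx 24.962$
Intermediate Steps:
$b{\left(V,M \right)} = 0$
$\sqrt{623 + \frac{1}{m{\left(b{\left(-4,2 \right)} \right)}}} = \sqrt{623 + \frac{1}{12}} = \sqrt{\frac{7477}{12}} = \frac{\sqrt{22431}}{6}$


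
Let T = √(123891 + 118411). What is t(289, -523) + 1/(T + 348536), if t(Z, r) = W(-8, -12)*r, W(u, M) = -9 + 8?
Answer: 31766262084199/60738550497 - √242302/121477100994 ≈ 523.00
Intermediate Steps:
W(u, M) = -1
T = √242302 ≈ 492.24
t(Z, r) = -r
t(289, -523) + 1/(T + 348536) = -1*(-523) + 1/(√242302 + 348536) = 523 + 1/(348536 + √242302)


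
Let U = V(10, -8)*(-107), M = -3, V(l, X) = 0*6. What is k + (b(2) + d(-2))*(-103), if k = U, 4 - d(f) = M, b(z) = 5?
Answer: -1236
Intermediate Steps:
V(l, X) = 0
U = 0 (U = 0*(-107) = 0)
d(f) = 7 (d(f) = 4 - 1*(-3) = 4 + 3 = 7)
k = 0
k + (b(2) + d(-2))*(-103) = 0 + (5 + 7)*(-103) = 0 + 12*(-103) = 0 - 1236 = -1236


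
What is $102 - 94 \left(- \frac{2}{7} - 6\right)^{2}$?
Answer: $- \frac{176986}{49} \approx -3612.0$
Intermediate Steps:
$102 - 94 \left(- \frac{2}{7} - 6\right)^{2} = 102 - 94 \left(- \frac{44}{7}\right)^{2} = 102 - \frac{181984}{49} = - \frac{176986}{49}$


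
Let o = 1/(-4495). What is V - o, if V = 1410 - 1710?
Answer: -1348499/4495 ≈ -300.00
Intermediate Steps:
o = -1/4495 ≈ -0.00022247
V = -300
V - o = -300 - 1*(-1/4495) = -300 + 1/4495 = -1348499/4495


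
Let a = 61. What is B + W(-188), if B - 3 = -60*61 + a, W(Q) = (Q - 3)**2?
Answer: 32885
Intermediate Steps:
W(Q) = (-3 + Q)**2
B = -3596 (B = 3 + (-60*61 + 61) = 3 + (-3660 + 61) = 3 - 3599 = -3596)
B + W(-188) = -3596 + (-3 - 188)**2 = -3596 + (-191)**2 = -3596 + 36481 = 32885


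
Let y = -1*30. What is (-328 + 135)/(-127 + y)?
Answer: 193/157 ≈ 1.2293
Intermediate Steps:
y = -30
(-328 + 135)/(-127 + y) = (-328 + 135)/(-127 - 30) = -193/(-157) = -193*(-1/157) = 193/157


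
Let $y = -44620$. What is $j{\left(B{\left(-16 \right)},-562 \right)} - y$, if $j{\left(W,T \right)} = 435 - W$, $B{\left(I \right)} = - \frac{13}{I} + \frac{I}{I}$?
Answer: $\frac{720851}{16} \approx 45053.0$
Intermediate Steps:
$B{\left(I \right)} = 1 - \frac{13}{I}$ ($B{\left(I \right)} = - \frac{13}{I} + 1 = 1 - \frac{13}{I}$)
$j{\left(B{\left(-16 \right)},-562 \right)} - y = \left(435 - \frac{-13 - 16}{-16}\right) - -44620 = \left(435 - \left(- \frac{1}{16}\right) \left(-29\right)\right) + 44620 = \left(435 - \frac{29}{16}\right) + 44620 = \frac{6931}{16} + 44620 = \frac{720851}{16}$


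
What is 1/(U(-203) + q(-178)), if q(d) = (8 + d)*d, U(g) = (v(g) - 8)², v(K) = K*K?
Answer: 1/1697552661 ≈ 5.8908e-10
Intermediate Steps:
v(K) = K²
U(g) = (-8 + g²)² (U(g) = (g² - 8)² = (-8 + g²)²)
q(d) = d*(8 + d)
1/(U(-203) + q(-178)) = 1/((-8 + (-203)²)² - 178*(8 - 178)) = 1/((-8 + 41209)² - 178*(-170)) = 1/(41201² + 30260) = 1/(1697522401 + 30260) = 1/1697552661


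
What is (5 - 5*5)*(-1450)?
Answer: 29000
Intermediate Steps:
(5 - 5*5)*(-1450) = (5 - 25)*(-1450) = -20*(-1450) = 29000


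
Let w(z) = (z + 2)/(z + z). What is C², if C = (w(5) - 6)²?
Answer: 7890481/10000 ≈ 789.05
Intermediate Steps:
w(z) = (2 + z)/(2*z) (w(z) = (2 + z)/((2*z)) = (2 + z)*(1/(2*z)) = (2 + z)/(2*z))
C = 2809/100 (C = ((½)*(2 + 5)/5 - 6)² = ((½)*(⅕)*7 - 6)² = (7/10 - 6)² = (-53/10)² = 2809/100 ≈ 28.090)
C² = (2809/100)² = 7890481/10000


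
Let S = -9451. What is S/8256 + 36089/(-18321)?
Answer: -157034185/50419392 ≈ -3.1146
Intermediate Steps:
S/8256 + 36089/(-18321) = -9451/8256 + 36089/(-18321) = -9451*1/8256 + 36089*(-1/18321) = -9451/8256 - 36089/18321 = -157034185/50419392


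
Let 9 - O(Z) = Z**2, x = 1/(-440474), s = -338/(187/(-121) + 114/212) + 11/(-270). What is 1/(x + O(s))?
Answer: -886652688892500/99716732868589119883 ≈ -8.8917e-6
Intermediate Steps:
s = 21279247/63450 (s = -338/(187*(-1/121) + 114*(1/212)) + 11*(-1/270) = -338/(-17/11 + 57/106) - 11/270 = -338/(-1175/1166) - 11/270 = -338*(-1166/1175) - 11/270 = 394108/1175 - 11/270 = 21279247/63450 ≈ 335.37)
x = -1/440474 ≈ -2.2703e-6
O(Z) = 9 - Z**2
1/(x + O(s)) = 1/(-1/440474 + (9 - (21279247/63450)**2)) = 1/(-1/440474 + (9 - 1*452806352887009/4025902500)) = 1/(-1/440474 + (9 - 452806352887009/4025902500)) = 1/(-1/440474 - 452770119764509/4025902500) = 1/(-99716732868589119883/886652688892500) = -886652688892500/99716732868589119883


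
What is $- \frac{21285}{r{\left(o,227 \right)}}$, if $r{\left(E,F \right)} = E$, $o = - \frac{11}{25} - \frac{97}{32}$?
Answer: $\frac{17028000}{2777} \approx 6131.8$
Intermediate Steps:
$o = - \frac{2777}{800}$ ($o = \left(-11\right) \frac{1}{25} - \frac{97}{32} = - \frac{11}{25} - \frac{97}{32} = - \frac{2777}{800} \approx -3.4712$)
$- \frac{21285}{r{\left(o,227 \right)}} = - \frac{21285}{- \frac{2777}{800}} = \left(-21285\right) \left(- \frac{800}{2777}\right) = \frac{17028000}{2777}$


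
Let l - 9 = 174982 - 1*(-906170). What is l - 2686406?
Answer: -1605245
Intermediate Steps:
l = 1081161 (l = 9 + (174982 - 1*(-906170)) = 9 + (174982 + 906170) = 9 + 1081152 = 1081161)
l - 2686406 = 1081161 - 2686406 = -1605245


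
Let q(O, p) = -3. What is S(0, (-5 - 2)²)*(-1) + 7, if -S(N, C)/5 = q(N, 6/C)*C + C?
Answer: -483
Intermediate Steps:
S(N, C) = 10*C (S(N, C) = -5*(-3*C + C) = -(-10)*C = 10*C)
S(0, (-5 - 2)²)*(-1) + 7 = (10*(-5 - 2)²)*(-1) + 7 = (10*(-7)²)*(-1) + 7 = (10*49)*(-1) + 7 = 490*(-1) + 7 = -490 + 7 = -483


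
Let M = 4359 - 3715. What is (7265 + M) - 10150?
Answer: -2241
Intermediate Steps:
M = 644
(7265 + M) - 10150 = (7265 + 644) - 10150 = 7909 - 10150 = -2241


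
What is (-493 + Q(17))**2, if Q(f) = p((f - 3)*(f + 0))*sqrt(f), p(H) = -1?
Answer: (493 + sqrt(17))**2 ≈ 2.4713e+5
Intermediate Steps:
Q(f) = -sqrt(f)
(-493 + Q(17))**2 = (-493 - sqrt(17))**2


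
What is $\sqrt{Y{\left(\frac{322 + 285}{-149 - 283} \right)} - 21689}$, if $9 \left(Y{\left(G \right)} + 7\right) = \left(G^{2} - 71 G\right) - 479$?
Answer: $\frac{i \sqrt{36511355279}}{1296} \approx 147.44 i$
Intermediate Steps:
$Y{\left(G \right)} = - \frac{542}{9} - \frac{71 G}{9} + \frac{G^{2}}{9}$ ($Y{\left(G \right)} = -7 + \frac{\left(G^{2} - 71 G\right) - 479}{9} = -7 + \frac{-479 + G^{2} - 71 G}{9} = -7 - \left(\frac{479}{9} - \frac{G^{2}}{9} + \frac{71 G}{9}\right) = - \frac{542}{9} - \frac{71 G}{9} + \frac{G^{2}}{9}$)
$\sqrt{Y{\left(\frac{322 + 285}{-149 - 283} \right)} - 21689} = \sqrt{\left(- \frac{542}{9} - \frac{71 \frac{322 + 285}{-149 - 283}}{9} + \frac{\left(\frac{322 + 285}{-149 - 283}\right)^{2}}{9}\right) - 21689} = \sqrt{\left(- \frac{542}{9} - \frac{71 \frac{607}{-432}}{9} + \frac{\left(\frac{607}{-432}\right)^{2}}{9}\right) - 21689} = \sqrt{\left(- \frac{542}{9} - \frac{71 \cdot 607 \left(- \frac{1}{432}\right)}{9} + \frac{\left(607 \left(- \frac{1}{432}\right)\right)^{2}}{9}\right) - 21689} = \sqrt{\left(- \frac{542}{9} - - \frac{43097}{3888} + \frac{\left(- \frac{607}{432}\right)^{2}}{9}\right) - 21689} = \sqrt{\left(- \frac{542}{9} + \frac{43097}{3888} + \frac{1}{9} \cdot \frac{368449}{186624}\right) - 21689} = \sqrt{\left(- \frac{542}{9} + \frac{43097}{3888} + \frac{368449}{1679616}\right) - 21689} = \sqrt{- \frac{82163855}{1679616} - 21689} = \sqrt{- \frac{36511355279}{1679616}} = \frac{i \sqrt{36511355279}}{1296}$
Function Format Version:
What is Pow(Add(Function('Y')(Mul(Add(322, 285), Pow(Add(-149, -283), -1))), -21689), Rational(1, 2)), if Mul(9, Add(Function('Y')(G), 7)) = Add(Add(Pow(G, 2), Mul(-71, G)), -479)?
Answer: Mul(Rational(1, 1296), I, Pow(36511355279, Rational(1, 2))) ≈ Mul(147.44, I)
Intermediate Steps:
Function('Y')(G) = Add(Rational(-542, 9), Mul(Rational(-71, 9), G), Mul(Rational(1, 9), Pow(G, 2))) (Function('Y')(G) = Add(-7, Mul(Rational(1, 9), Add(Add(Pow(G, 2), Mul(-71, G)), -479))) = Add(-7, Mul(Rational(1, 9), Add(-479, Pow(G, 2), Mul(-71, G)))) = Add(-7, Add(Rational(-479, 9), Mul(Rational(-71, 9), G), Mul(Rational(1, 9), Pow(G, 2)))) = Add(Rational(-542, 9), Mul(Rational(-71, 9), G), Mul(Rational(1, 9), Pow(G, 2))))
Pow(Add(Function('Y')(Mul(Add(322, 285), Pow(Add(-149, -283), -1))), -21689), Rational(1, 2)) = Pow(Add(Add(Rational(-542, 9), Mul(Rational(-71, 9), Mul(Add(322, 285), Pow(Add(-149, -283), -1))), Mul(Rational(1, 9), Pow(Mul(Add(322, 285), Pow(Add(-149, -283), -1)), 2))), -21689), Rational(1, 2)) = Pow(Add(Add(Rational(-542, 9), Mul(Rational(-71, 9), Mul(607, Pow(-432, -1))), Mul(Rational(1, 9), Pow(Mul(607, Pow(-432, -1)), 2))), -21689), Rational(1, 2)) = Pow(Add(Add(Rational(-542, 9), Mul(Rational(-71, 9), Mul(607, Rational(-1, 432))), Mul(Rational(1, 9), Pow(Mul(607, Rational(-1, 432)), 2))), -21689), Rational(1, 2)) = Pow(Add(Add(Rational(-542, 9), Mul(Rational(-71, 9), Rational(-607, 432)), Mul(Rational(1, 9), Pow(Rational(-607, 432), 2))), -21689), Rational(1, 2)) = Pow(Add(Add(Rational(-542, 9), Rational(43097, 3888), Mul(Rational(1, 9), Rational(368449, 186624))), -21689), Rational(1, 2)) = Pow(Add(Add(Rational(-542, 9), Rational(43097, 3888), Rational(368449, 1679616)), -21689), Rational(1, 2)) = Pow(Add(Rational(-82163855, 1679616), -21689), Rational(1, 2)) = Pow(Rational(-36511355279, 1679616), Rational(1, 2)) = Mul(Rational(1, 1296), I, Pow(36511355279, Rational(1, 2)))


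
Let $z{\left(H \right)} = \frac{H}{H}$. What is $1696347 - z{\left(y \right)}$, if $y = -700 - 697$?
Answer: $1696346$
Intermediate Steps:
$y = -1397$ ($y = -700 - 697 = -1397$)
$z{\left(H \right)} = 1$
$1696347 - z{\left(y \right)} = 1696347 - 1 = 1696346$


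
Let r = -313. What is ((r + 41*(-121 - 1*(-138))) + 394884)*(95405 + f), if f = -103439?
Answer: -3175583112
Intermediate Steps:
((r + 41*(-121 - 1*(-138))) + 394884)*(95405 + f) = ((-313 + 41*(-121 - 1*(-138))) + 394884)*(95405 - 103439) = ((-313 + 41*(-121 + 138)) + 394884)*(-8034) = ((-313 + 41*17) + 394884)*(-8034) = ((-313 + 697) + 394884)*(-8034) = (384 + 394884)*(-8034) = 395268*(-8034) = -3175583112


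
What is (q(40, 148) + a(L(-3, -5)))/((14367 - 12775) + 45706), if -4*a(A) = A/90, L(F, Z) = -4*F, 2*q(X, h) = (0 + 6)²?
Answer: 539/1418940 ≈ 0.00037986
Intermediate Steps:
q(X, h) = 18 (q(X, h) = (0 + 6)²/2 = (½)*6² = (½)*36 = 18)
a(A) = -A/360 (a(A) = -A/(4*90) = -A/360)
(q(40, 148) + a(L(-3, -5)))/((14367 - 12775) + 45706) = (18 - (-1)*(-3)/90)/((14367 - 12775) + 45706) = (18 - 1/360*12)/(1592 + 45706) = (18 - 1/30)/47298 = (539/30)*(1/47298) = 539/1418940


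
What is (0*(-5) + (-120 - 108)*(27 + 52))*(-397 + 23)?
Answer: 6736488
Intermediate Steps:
(0*(-5) + (-120 - 108)*(27 + 52))*(-397 + 23) = (0 - 228*79)*(-374) = (0 - 18012)*(-374) = -18012*(-374) = 6736488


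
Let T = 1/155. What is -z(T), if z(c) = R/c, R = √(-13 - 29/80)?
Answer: -31*I*√5345/4 ≈ -566.6*I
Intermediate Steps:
R = I*√5345/20 (R = √(-13 - 29*1/80) = √(-13 - 29/80) = √(-1069/80) = I*√5345/20 ≈ 3.6555*I)
T = 1/155 ≈ 0.0064516
z(c) = I*√5345/(20*c) (z(c) = (I*√5345/20)/c = I*√5345/(20*c))
-z(T) = -I*√5345/(20*1/155) = -I*√5345*155/20 = -31*I*√5345/4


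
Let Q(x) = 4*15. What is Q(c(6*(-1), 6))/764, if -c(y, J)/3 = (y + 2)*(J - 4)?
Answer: 15/191 ≈ 0.078534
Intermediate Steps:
c(y, J) = -3*(-4 + J)*(2 + y) (c(y, J) = -3*(y + 2)*(J - 4) = -3*(2 + y)*(-4 + J) = -3*(-4 + J)*(2 + y))
Q(x) = 60
Q(c(6*(-1), 6))/764 = 60/764 = 60*(1/764) = 15/191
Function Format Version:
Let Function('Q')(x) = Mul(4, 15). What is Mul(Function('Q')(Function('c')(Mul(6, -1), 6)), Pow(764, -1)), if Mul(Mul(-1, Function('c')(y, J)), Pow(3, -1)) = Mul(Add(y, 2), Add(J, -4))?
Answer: Rational(15, 191) ≈ 0.078534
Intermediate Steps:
Function('c')(y, J) = Mul(-3, Add(-4, J), Add(2, y)) (Function('c')(y, J) = Mul(-3, Mul(Add(y, 2), Add(J, -4))) = Mul(-3, Mul(Add(2, y), Add(-4, J))) = Mul(-3, Mul(Add(-4, J), Add(2, y))) = Mul(-3, Add(-4, J), Add(2, y)))
Function('Q')(x) = 60
Mul(Function('Q')(Function('c')(Mul(6, -1), 6)), Pow(764, -1)) = Mul(60, Pow(764, -1)) = Mul(60, Rational(1, 764)) = Rational(15, 191)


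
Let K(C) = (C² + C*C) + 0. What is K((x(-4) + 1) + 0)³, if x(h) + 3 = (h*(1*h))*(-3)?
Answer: 125000000000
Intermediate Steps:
x(h) = -3 - 3*h² (x(h) = -3 + (h*(1*h))*(-3) = -3 + (h*h)*(-3) = -3 + h²*(-3) = -3 - 3*h²)
K(C) = 2*C² (K(C) = (C² + C²) + 0 = 2*C² + 0 = 2*C²)
K((x(-4) + 1) + 0)³ = (2*(((-3 - 3*(-4)²) + 1) + 0)²)³ = (2*(((-3 - 3*16) + 1) + 0)²)³ = (2*(((-3 - 48) + 1) + 0)²)³ = (2*((-51 + 1) + 0)²)³ = (2*(-50 + 0)²)³ = (2*(-50)²)³ = (2*2500)³ = 5000³ = 125000000000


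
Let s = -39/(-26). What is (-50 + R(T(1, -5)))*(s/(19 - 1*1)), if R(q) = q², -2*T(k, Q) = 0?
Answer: -25/6 ≈ -4.1667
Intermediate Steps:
s = 3/2 (s = -39*(-1/26) = 3/2 ≈ 1.5000)
T(k, Q) = 0 (T(k, Q) = -½*0 = 0)
(-50 + R(T(1, -5)))*(s/(19 - 1*1)) = (-50 + 0²)*(3/(2*(19 - 1*1))) = (-50 + 0)*(3/(2*(19 - 1))) = -75/18 = -50*1/12 = -25/6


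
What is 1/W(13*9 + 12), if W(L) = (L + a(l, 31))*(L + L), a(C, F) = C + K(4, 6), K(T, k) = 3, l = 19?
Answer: 1/38958 ≈ 2.5669e-5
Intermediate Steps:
a(C, F) = 3 + C (a(C, F) = C + 3 = 3 + C)
W(L) = 2*L*(22 + L) (W(L) = (L + (3 + 19))*(L + L) = (L + 22)*(2*L) = (22 + L)*(2*L) = 2*L*(22 + L))
1/W(13*9 + 12) = 1/(2*(13*9 + 12)*(22 + (13*9 + 12))) = 1/(2*(117 + 12)*(22 + (117 + 12))) = 1/(2*129*(22 + 129)) = 1/(2*129*151) = 1/38958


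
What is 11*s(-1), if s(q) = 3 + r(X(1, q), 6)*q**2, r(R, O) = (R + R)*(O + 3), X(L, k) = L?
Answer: 231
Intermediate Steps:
r(R, O) = 2*R*(3 + O) (r(R, O) = (2*R)*(3 + O) = 2*R*(3 + O))
s(q) = 3 + 18*q**2 (s(q) = 3 + (2*1*(3 + 6))*q**2 = 3 + (2*1*9)*q**2 = 3 + 18*q**2)
11*s(-1) = 11*(3 + 18*(-1)**2) = 11*(3 + 18*1) = 11*(3 + 18) = 11*21 = 231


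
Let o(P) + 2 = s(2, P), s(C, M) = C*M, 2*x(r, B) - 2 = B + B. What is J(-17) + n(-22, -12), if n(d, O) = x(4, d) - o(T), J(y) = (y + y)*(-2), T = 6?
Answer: 37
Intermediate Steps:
J(y) = -4*y (J(y) = (2*y)*(-2) = -4*y)
x(r, B) = 1 + B (x(r, B) = 1 + (B + B)/2 = 1 + (2*B)/2 = 1 + B)
o(P) = -2 + 2*P
n(d, O) = -9 + d (n(d, O) = (1 + d) - (-2 + 2*6) = (1 + d) - (-2 + 12) = (1 + d) - 1*10 = (1 + d) - 10 = -9 + d)
J(-17) + n(-22, -12) = -4*(-17) + (-9 - 22) = 68 - 31 = 37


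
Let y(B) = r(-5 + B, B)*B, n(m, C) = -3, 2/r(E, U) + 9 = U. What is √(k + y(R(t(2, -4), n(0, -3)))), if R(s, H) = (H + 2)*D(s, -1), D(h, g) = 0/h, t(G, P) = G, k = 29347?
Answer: √29347 ≈ 171.31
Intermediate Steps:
r(E, U) = 2/(-9 + U)
D(h, g) = 0
R(s, H) = 0 (R(s, H) = (H + 2)*0 = (2 + H)*0 = 0)
y(B) = 2*B/(-9 + B) (y(B) = (2/(-9 + B))*B = 2*B/(-9 + B))
√(k + y(R(t(2, -4), n(0, -3)))) = √(29347 + 2*0/(-9 + 0)) = √(29347 + 2*0/(-9)) = √(29347 + 2*0*(-⅑)) = √(29347 + 0) = √29347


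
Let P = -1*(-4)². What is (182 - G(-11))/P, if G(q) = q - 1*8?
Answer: -201/16 ≈ -12.563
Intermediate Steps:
G(q) = -8 + q (G(q) = q - 8 = -8 + q)
P = -16 (P = -1*16 = -16)
(182 - G(-11))/P = (182 - (-8 - 11))/(-16) = (182 - 1*(-19))*(-1/16) = (182 + 19)*(-1/16) = 201*(-1/16) = -201/16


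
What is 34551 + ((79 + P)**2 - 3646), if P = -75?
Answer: 30921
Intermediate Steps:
34551 + ((79 + P)**2 - 3646) = 34551 + ((79 - 75)**2 - 3646) = 34551 + (4**2 - 3646) = 34551 + (16 - 3646) = 34551 - 3630 = 30921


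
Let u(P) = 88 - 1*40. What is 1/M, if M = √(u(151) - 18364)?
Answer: -I*√4579/9158 ≈ -0.007389*I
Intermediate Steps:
u(P) = 48 (u(P) = 88 - 40 = 48)
M = 2*I*√4579 (M = √(48 - 18364) = √(-18316) = 2*I*√4579 ≈ 135.34*I)
1/M = 1/(2*I*√4579) = -I*√4579/9158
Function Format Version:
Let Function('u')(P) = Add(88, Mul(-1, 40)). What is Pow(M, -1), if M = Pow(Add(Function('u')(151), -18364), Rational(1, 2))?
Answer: Mul(Rational(-1, 9158), I, Pow(4579, Rational(1, 2))) ≈ Mul(-0.0073890, I)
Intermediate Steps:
Function('u')(P) = 48 (Function('u')(P) = Add(88, -40) = 48)
M = Mul(2, I, Pow(4579, Rational(1, 2))) (M = Pow(Add(48, -18364), Rational(1, 2)) = Pow(-18316, Rational(1, 2)) = Mul(2, I, Pow(4579, Rational(1, 2))) ≈ Mul(135.34, I))
Pow(M, -1) = Pow(Mul(2, I, Pow(4579, Rational(1, 2))), -1) = Mul(Rational(-1, 9158), I, Pow(4579, Rational(1, 2)))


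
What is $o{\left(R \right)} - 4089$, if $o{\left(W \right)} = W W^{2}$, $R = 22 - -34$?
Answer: $171527$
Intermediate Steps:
$R = 56$ ($R = 22 + 34 = 56$)
$o{\left(W \right)} = W^{3}$
$o{\left(R \right)} - 4089 = 56^{3} - 4089 = 175616 - 4089 = 171527$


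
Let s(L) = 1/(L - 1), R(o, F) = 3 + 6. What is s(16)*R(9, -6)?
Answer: ⅗ ≈ 0.60000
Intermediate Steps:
R(o, F) = 9
s(L) = 1/(-1 + L)
s(16)*R(9, -6) = 9/(-1 + 16) = 9/15 = (1/15)*9 = ⅗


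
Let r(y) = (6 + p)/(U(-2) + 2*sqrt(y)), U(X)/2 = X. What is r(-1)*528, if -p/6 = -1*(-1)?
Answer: 0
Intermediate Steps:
p = -6 (p = -(-6)*(-1) = -6*1 = -6)
U(X) = 2*X
r(y) = 0 (r(y) = (6 - 6)/(2*(-2) + 2*sqrt(y)) = 0/(-4 + 2*sqrt(y)) = 0)
r(-1)*528 = 0*528 = 0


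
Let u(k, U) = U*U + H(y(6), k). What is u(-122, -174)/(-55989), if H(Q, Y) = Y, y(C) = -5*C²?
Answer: -30154/55989 ≈ -0.53857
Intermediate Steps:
u(k, U) = k + U² (u(k, U) = U*U + k = U² + k = k + U²)
u(-122, -174)/(-55989) = (-122 + (-174)²)/(-55989) = (-122 + 30276)*(-1/55989) = 30154*(-1/55989) = -30154/55989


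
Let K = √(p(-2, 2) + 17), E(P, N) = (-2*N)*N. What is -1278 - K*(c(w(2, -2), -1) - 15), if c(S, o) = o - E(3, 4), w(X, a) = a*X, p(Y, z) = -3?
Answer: -1278 - 16*√14 ≈ -1337.9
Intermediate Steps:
w(X, a) = X*a
E(P, N) = -2*N²
c(S, o) = 32 + o (c(S, o) = o - (-2)*4² = o - (-2)*16 = o - 1*(-32) = o + 32 = 32 + o)
K = √14 (K = √(-3 + 17) = √14 ≈ 3.7417)
-1278 - K*(c(w(2, -2), -1) - 15) = -1278 - √14*((32 - 1) - 15) = -1278 - √14*(31 - 15) = -1278 - √14*16 = -1278 - 16*√14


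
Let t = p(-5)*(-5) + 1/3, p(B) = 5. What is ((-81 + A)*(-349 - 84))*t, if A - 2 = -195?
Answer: -8779508/3 ≈ -2.9265e+6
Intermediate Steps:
A = -193 (A = 2 - 195 = -193)
t = -74/3 (t = 5*(-5) + 1/3 = -25 + 1/3 = -74/3 ≈ -24.667)
((-81 + A)*(-349 - 84))*t = ((-81 - 193)*(-349 - 84))*(-74/3) = -274*(-433)*(-74/3) = 118642*(-74/3) = -8779508/3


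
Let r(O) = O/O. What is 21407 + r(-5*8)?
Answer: 21408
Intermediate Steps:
r(O) = 1
21407 + r(-5*8) = 21407 + 1 = 21408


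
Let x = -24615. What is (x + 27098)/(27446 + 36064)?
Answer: 2483/63510 ≈ 0.039096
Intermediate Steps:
(x + 27098)/(27446 + 36064) = (-24615 + 27098)/(27446 + 36064) = 2483/63510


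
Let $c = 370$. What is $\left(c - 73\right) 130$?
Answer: $38610$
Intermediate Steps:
$\left(c - 73\right) 130 = \left(370 - 73\right) 130 = 297 \cdot 130 = 38610$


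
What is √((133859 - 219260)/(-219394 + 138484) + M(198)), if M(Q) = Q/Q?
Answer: √166126210/8990 ≈ 1.4337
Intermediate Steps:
M(Q) = 1
√((133859 - 219260)/(-219394 + 138484) + M(198)) = √((133859 - 219260)/(-219394 + 138484) + 1) = √(-85401/(-80910) + 1) = √(-85401*(-1/80910) + 1) = √(9489/8990 + 1) = √(18479/8990) = √166126210/8990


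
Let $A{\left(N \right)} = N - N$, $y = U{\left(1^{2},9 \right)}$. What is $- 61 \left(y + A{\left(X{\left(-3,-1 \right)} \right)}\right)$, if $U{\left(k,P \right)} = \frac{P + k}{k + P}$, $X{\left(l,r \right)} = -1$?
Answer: $-61$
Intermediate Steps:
$U{\left(k,P \right)} = 1$ ($U{\left(k,P \right)} = \frac{P + k}{P + k} = 1$)
$y = 1$
$A{\left(N \right)} = 0$
$- 61 \left(y + A{\left(X{\left(-3,-1 \right)} \right)}\right) = - 61 \left(1 + 0\right) = \left(-61\right) 1 = -61$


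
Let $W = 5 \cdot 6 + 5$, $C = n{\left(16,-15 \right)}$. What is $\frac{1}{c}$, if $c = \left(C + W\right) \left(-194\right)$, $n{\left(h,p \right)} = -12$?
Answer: $- \frac{1}{4462} \approx -0.00022411$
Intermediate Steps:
$C = -12$
$W = 35$ ($W = 30 + 5 = 35$)
$c = -4462$ ($c = \left(-12 + 35\right) \left(-194\right) = 23 \left(-194\right) = -4462$)
$\frac{1}{c} = \frac{1}{-4462} = - \frac{1}{4462}$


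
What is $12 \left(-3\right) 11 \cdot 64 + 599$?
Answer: $-24745$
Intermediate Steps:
$12 \left(-3\right) 11 \cdot 64 + 599 = \left(-36\right) 11 \cdot 64 + 599 = \left(-396\right) 64 + 599 = -25344 + 599 = -24745$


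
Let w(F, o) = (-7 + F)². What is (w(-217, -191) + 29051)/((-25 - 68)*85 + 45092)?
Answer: 79227/37187 ≈ 2.1305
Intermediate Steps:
(w(-217, -191) + 29051)/((-25 - 68)*85 + 45092) = ((-7 - 217)² + 29051)/((-25 - 68)*85 + 45092) = ((-224)² + 29051)/(-93*85 + 45092) = (50176 + 29051)/(-7905 + 45092) = 79227/37187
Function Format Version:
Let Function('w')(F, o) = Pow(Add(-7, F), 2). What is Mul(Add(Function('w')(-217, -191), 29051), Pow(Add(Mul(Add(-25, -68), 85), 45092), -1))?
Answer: Rational(79227, 37187) ≈ 2.1305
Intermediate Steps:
Mul(Add(Function('w')(-217, -191), 29051), Pow(Add(Mul(Add(-25, -68), 85), 45092), -1)) = Mul(Add(Pow(Add(-7, -217), 2), 29051), Pow(Add(Mul(Add(-25, -68), 85), 45092), -1)) = Mul(Add(Pow(-224, 2), 29051), Pow(Add(Mul(-93, 85), 45092), -1)) = Mul(Add(50176, 29051), Pow(Add(-7905, 45092), -1)) = Mul(79227, Pow(37187, -1)) = Mul(79227, Rational(1, 37187)) = Rational(79227, 37187)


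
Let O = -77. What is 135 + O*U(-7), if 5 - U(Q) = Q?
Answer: -789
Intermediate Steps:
U(Q) = 5 - Q
135 + O*U(-7) = 135 - 77*(5 - 1*(-7)) = 135 - 77*(5 + 7) = 135 - 77*12 = 135 - 924 = -789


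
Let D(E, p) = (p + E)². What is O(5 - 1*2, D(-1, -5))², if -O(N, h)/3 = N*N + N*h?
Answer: 123201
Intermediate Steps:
D(E, p) = (E + p)²
O(N, h) = -3*N² - 3*N*h (O(N, h) = -3*(N*N + N*h) = -3*(N² + N*h) = -3*N² - 3*N*h)
O(5 - 1*2, D(-1, -5))² = (-3*(5 - 1*2)*((5 - 1*2) + (-1 - 5)²))² = (-3*(5 - 2)*((5 - 2) + (-6)²))² = (-3*3*(3 + 36))² = (-3*3*39)² = (-351)² = 123201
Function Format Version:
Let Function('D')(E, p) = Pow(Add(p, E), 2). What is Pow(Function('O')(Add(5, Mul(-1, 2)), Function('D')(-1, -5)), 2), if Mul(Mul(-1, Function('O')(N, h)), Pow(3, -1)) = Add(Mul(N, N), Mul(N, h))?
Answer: 123201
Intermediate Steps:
Function('D')(E, p) = Pow(Add(E, p), 2)
Function('O')(N, h) = Add(Mul(-3, Pow(N, 2)), Mul(-3, N, h)) (Function('O')(N, h) = Mul(-3, Add(Mul(N, N), Mul(N, h))) = Mul(-3, Add(Pow(N, 2), Mul(N, h))) = Add(Mul(-3, Pow(N, 2)), Mul(-3, N, h)))
Pow(Function('O')(Add(5, Mul(-1, 2)), Function('D')(-1, -5)), 2) = Pow(Mul(-3, Add(5, Mul(-1, 2)), Add(Add(5, Mul(-1, 2)), Pow(Add(-1, -5), 2))), 2) = Pow(Mul(-3, Add(5, -2), Add(Add(5, -2), Pow(-6, 2))), 2) = Pow(Mul(-3, 3, Add(3, 36)), 2) = Pow(Mul(-3, 3, 39), 2) = Pow(-351, 2) = 123201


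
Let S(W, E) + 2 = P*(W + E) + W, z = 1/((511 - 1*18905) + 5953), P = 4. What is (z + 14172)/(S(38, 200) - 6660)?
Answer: -176313851/70565352 ≈ -2.4986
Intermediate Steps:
z = -1/12441 (z = 1/((511 - 18905) + 5953) = 1/(-18394 + 5953) = 1/(-12441) = -1/12441 ≈ -8.0379e-5)
S(W, E) = -2 + 4*E + 5*W (S(W, E) = -2 + (4*(W + E) + W) = -2 + (4*(E + W) + W) = -2 + ((4*E + 4*W) + W) = -2 + (4*E + 5*W) = -2 + 4*E + 5*W)
(z + 14172)/(S(38, 200) - 6660) = (-1/12441 + 14172)/((-2 + 4*200 + 5*38) - 6660) = 176313851/(12441*((-2 + 800 + 190) - 6660)) = 176313851/(12441*(988 - 6660)) = (176313851/12441)/(-5672) = (176313851/12441)*(-1/5672) = -176313851/70565352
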